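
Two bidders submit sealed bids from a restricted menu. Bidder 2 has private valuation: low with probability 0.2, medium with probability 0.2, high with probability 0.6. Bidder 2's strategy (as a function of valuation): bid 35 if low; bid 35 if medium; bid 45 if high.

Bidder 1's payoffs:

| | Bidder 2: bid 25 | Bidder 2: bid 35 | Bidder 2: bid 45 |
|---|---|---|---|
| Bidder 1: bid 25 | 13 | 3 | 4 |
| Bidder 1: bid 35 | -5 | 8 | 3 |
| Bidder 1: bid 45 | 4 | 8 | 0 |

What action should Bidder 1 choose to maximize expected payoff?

Compute Bidder 1's expected payoff for each action, taking the expectation over Bidder 2's type.
E[bid 25] = 0.2·(3) + 0.2·(3) + 0.6·(4) = 3.6
E[bid 35] = 0.2·(8) + 0.2·(8) + 0.6·(3) = 5
E[bid 45] = 0.2·(8) + 0.2·(8) + 0.6·(0) = 3.2
Best response: bid 35 (5 is the largest).

bid 35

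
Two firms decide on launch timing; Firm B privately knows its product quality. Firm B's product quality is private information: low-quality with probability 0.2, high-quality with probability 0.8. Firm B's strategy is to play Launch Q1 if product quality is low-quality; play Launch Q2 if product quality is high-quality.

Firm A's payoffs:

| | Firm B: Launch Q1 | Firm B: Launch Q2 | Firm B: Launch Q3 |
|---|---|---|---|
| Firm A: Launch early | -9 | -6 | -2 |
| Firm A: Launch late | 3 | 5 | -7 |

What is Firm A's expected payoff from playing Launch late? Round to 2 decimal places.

4.60

E[Launch late] = 0.2·3 + 0.8·5 = 0.6 + 4 = 4.6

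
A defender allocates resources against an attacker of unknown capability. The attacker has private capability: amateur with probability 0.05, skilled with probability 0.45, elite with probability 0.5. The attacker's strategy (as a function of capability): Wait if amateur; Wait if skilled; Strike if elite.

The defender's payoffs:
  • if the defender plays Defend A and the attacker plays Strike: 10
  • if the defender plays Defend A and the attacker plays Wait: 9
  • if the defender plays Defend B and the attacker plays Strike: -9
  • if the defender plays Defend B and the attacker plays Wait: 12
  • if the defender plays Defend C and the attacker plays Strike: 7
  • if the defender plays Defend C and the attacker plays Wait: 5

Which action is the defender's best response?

Defend A

E[Defend A] = 0.05·(9) + 0.45·(9) + 0.5·(10) = 9.5
E[Defend B] = 0.05·(12) + 0.45·(12) + 0.5·(-9) = 1.5
E[Defend C] = 0.05·(5) + 0.45·(5) + 0.5·(7) = 6
Best response: Defend A (9.5 is the largest).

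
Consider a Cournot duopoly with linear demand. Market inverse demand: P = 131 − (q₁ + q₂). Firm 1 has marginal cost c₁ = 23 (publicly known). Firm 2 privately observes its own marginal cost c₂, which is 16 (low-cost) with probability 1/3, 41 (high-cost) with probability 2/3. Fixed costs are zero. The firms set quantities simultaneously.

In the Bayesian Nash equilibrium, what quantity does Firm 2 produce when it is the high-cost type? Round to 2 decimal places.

Type-c best response for Firm 2: q₂(c) = (131 − c)/2 − q₁/2.
Firm 1 maximizes expected profit; its first-order condition is 131 − 2q₁ − E[q₂] − 23 = 0.
Substituting E[q₂] and solving: E[c₂] = 32.6667, so q₁ = (131 − 2·23 + 32.6667)/3 = 39.2222.
q₂(high-cost) = (131 − 41 − 39.2222)/2 = 25.3889.

25.39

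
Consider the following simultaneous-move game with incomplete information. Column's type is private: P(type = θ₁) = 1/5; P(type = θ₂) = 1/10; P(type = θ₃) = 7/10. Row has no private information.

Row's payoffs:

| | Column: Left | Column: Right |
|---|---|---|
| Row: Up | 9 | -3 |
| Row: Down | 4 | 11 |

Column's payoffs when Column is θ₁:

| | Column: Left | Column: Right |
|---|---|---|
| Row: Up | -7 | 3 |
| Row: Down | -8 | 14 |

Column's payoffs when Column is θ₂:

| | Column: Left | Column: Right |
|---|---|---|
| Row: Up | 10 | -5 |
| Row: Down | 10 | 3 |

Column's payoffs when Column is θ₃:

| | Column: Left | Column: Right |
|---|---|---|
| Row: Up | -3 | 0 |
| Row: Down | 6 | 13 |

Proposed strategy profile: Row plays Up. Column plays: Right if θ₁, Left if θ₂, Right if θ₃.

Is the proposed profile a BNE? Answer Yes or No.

No

A profile is a BNE iff every type of every player is best-responding given beliefs about the other side.
Row plays Up: E[Up] = 1/5·(-3) + 1/10·(9) + 7/10·(-3) = -9/5; E[Down] = 103/10. Not best-responding. ✗
Column (type θ₁), facing Up: Left gives -7, Right gives 3. Proposed Right is best. ✓
Column (type θ₂), facing Up: Left gives 10, Right gives -5. Proposed Left is best. ✓
Column (type θ₃), facing Up: Left gives -3, Right gives 0. Proposed Right is best. ✓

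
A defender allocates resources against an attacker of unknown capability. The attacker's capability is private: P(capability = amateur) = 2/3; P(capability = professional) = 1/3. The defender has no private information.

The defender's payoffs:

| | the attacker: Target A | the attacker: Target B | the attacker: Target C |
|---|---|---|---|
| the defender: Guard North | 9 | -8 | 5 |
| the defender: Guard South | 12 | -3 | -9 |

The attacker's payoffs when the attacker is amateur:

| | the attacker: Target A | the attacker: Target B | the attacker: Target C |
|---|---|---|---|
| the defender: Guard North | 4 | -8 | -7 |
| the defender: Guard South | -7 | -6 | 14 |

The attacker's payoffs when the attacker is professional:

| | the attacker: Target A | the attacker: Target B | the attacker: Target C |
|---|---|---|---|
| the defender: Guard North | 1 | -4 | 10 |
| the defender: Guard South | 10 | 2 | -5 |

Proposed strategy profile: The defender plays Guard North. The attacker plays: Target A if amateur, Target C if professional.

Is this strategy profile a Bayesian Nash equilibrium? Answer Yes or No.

A profile is a BNE iff every type of every player is best-responding given beliefs about the other side.
The defender plays Guard North: E[Guard North] = 2/3·(9) + 1/3·(5) = 23/3; E[Guard South] = 5. Best-responding. ✓
The attacker (capability amateur), facing Guard North: Target A gives 4, Target B gives -8, Target C gives -7. Proposed Target A is best. ✓
The attacker (capability professional), facing Guard North: Target A gives 1, Target B gives -4, Target C gives 10. Proposed Target C is best. ✓

Yes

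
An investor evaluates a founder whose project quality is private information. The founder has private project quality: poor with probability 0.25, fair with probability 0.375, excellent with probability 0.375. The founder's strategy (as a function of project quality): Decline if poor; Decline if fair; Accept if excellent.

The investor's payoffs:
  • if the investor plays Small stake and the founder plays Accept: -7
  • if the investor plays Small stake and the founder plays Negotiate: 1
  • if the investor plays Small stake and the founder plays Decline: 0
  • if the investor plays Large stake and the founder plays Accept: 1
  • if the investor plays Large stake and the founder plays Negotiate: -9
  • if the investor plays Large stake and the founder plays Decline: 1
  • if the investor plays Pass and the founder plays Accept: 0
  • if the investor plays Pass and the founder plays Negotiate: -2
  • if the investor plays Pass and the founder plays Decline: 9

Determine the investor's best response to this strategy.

Pass

E[Small stake] = 0.25·(0) + 0.375·(0) + 0.375·(-7) = -2.625
E[Large stake] = 0.25·(1) + 0.375·(1) + 0.375·(1) = 1
E[Pass] = 0.25·(9) + 0.375·(9) + 0.375·(0) = 5.625
Best response: Pass (5.625 is the largest).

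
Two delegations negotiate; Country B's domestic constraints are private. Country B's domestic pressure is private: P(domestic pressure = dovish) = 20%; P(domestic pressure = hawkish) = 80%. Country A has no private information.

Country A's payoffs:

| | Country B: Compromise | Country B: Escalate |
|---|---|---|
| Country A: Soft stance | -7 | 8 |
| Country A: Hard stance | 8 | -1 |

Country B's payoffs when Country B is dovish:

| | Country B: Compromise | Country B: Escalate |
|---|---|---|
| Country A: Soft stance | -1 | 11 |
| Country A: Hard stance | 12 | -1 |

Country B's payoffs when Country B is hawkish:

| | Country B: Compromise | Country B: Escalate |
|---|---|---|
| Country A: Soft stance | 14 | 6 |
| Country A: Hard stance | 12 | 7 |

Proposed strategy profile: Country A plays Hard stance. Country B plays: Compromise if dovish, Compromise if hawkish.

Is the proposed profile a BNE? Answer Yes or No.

A profile is a BNE iff every type of every player is best-responding given beliefs about the other side.
Country A plays Hard stance: E[Hard stance] = 0.2·(8) + 0.8·(8) = 8; E[Soft stance] = -7. Best-responding. ✓
Country B (domestic pressure dovish), facing Hard stance: Compromise gives 12, Escalate gives -1. Proposed Compromise is best. ✓
Country B (domestic pressure hawkish), facing Hard stance: Compromise gives 12, Escalate gives 7. Proposed Compromise is best. ✓

Yes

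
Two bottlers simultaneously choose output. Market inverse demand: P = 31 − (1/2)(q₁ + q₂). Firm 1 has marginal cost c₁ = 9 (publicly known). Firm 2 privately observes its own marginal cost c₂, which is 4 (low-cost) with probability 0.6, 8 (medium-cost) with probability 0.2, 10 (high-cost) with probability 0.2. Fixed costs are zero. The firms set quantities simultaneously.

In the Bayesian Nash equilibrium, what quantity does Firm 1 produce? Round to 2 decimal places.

Firm 2 with cost c maximizes (31 − (1/2)(q₁+q₂) − c)·q₂, giving q₂(c) = (31 − c − (1/2)q₁).
E[c₂] = 0.6·4 + 0.2·8 + 0.2·10 = 6
Firm 1's FOC against E[q₂] yields q₁ = (31 − 2·9 + E[c₂])/(3/2) = (31 − 18 + 6)/(3/2) = 12.6667.

12.67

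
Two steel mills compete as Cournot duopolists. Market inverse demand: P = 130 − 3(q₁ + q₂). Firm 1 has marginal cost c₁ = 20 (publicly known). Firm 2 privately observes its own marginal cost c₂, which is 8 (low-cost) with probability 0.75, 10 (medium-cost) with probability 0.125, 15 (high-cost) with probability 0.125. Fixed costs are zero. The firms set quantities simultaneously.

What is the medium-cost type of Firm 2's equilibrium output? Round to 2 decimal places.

Firm 2 with cost c maximizes (130 − 3(q₁+q₂) − c)·q₂, giving q₂(c) = (130 − c − 3q₁)/6.
E[c₂] = 0.75·8 + 0.125·10 + 0.125·15 = 9.125
Firm 1's FOC against E[q₂] yields q₁ = (130 − 2·20 + E[c₂])/9 = (130 − 40 + 9.125)/9 = 11.0139.
q₂(medium-cost) = (130 − 10 − 3·11.0139)/6 = 14.4931.

14.49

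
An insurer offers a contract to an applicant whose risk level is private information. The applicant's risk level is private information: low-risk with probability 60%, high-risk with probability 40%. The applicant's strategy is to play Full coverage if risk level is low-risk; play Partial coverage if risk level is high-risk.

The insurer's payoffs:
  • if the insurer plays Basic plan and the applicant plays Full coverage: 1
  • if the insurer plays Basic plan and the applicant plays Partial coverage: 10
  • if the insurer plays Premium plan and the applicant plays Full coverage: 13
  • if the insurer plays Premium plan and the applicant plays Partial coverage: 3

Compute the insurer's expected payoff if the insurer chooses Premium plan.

9

E[Premium plan] = 0.6·13 + 0.4·3 = 7.8 + 1.2 = 9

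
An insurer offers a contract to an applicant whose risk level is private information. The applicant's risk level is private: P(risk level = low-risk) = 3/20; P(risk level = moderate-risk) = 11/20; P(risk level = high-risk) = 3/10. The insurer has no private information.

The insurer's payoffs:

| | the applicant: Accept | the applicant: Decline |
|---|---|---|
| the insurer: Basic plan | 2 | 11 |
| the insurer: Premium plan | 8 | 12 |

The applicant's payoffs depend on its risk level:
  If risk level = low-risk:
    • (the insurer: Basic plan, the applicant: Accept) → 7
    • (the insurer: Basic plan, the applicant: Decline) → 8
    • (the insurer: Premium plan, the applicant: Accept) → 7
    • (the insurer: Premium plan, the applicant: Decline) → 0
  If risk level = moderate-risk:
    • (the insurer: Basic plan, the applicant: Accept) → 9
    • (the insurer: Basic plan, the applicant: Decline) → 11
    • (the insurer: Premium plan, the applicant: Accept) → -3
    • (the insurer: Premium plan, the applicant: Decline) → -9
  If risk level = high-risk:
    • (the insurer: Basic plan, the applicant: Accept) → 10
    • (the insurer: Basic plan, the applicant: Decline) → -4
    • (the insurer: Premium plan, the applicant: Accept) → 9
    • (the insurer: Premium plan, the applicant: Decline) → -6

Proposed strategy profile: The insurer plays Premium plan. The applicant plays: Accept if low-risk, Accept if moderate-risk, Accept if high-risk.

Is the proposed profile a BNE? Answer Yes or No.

Yes

The insurer plays Premium plan: E[Premium plan] = 3/20·(8) + 11/20·(8) + 3/10·(8) = 8; E[Basic plan] = 2. Best-responding. ✓
The applicant (risk level low-risk), facing Premium plan: Accept gives 7, Decline gives 0. Proposed Accept is best. ✓
The applicant (risk level moderate-risk), facing Premium plan: Accept gives -3, Decline gives -9. Proposed Accept is best. ✓
The applicant (risk level high-risk), facing Premium plan: Accept gives 9, Decline gives -6. Proposed Accept is best. ✓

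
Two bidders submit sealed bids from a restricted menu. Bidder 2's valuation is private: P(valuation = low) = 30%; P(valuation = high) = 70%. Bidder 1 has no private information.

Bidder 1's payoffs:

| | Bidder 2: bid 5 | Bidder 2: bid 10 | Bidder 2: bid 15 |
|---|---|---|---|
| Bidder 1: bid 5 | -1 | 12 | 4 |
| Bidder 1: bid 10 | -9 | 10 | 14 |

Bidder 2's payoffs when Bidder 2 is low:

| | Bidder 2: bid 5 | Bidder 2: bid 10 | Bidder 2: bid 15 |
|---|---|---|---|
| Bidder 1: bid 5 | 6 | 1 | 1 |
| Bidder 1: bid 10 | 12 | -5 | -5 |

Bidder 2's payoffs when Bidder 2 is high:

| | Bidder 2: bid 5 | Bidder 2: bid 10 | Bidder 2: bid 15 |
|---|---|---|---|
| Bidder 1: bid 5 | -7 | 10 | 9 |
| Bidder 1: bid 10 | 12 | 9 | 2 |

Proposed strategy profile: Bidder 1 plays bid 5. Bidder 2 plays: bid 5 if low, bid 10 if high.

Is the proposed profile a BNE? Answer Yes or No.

Yes

Bidder 1 plays bid 5: E[bid 5] = 0.3·(-1) + 0.7·(12) = 8.1; E[bid 10] = 4.3. Best-responding. ✓
Bidder 2 (valuation low), facing bid 5: bid 5 gives 6, bid 10 gives 1, bid 15 gives 1. Proposed bid 5 is best. ✓
Bidder 2 (valuation high), facing bid 5: bid 5 gives -7, bid 10 gives 10, bid 15 gives 9. Proposed bid 10 is best. ✓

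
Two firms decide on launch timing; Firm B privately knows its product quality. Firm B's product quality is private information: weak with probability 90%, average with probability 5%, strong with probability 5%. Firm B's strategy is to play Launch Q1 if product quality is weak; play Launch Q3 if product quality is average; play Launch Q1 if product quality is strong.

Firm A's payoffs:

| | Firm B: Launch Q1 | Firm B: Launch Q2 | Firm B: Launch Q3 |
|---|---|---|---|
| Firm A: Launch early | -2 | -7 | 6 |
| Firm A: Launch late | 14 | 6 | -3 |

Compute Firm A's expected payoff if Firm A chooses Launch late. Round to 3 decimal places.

E[Launch late] = 0.9·14 + 0.05·(-3) + 0.05·14 = 12.6 + (-0.15) + 0.7 = 13.15

13.150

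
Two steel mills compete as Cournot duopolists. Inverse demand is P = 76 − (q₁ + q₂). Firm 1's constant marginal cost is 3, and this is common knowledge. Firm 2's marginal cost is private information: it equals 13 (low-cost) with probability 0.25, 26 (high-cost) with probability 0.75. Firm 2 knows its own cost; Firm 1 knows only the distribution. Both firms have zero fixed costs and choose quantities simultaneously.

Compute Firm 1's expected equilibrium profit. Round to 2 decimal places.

Type-c best response for Firm 2: q₂(c) = (76 − c)/2 − q₁/2.
Firm 1 maximizes expected profit; its first-order condition is 76 − 2q₁ − E[q₂] − 3 = 0.
Substituting E[q₂] and solving: E[c₂] = 22.75, so q₁ = (76 − 2·3 + 22.75)/3 = 30.9167.
E[P] = 76 − (q₁ + E[q₂]) = 33.9167; Firm 1's expected profit = (E[P] − 3)·q₁ = (33.9167 − 3)·30.9167 = 955.84.

955.84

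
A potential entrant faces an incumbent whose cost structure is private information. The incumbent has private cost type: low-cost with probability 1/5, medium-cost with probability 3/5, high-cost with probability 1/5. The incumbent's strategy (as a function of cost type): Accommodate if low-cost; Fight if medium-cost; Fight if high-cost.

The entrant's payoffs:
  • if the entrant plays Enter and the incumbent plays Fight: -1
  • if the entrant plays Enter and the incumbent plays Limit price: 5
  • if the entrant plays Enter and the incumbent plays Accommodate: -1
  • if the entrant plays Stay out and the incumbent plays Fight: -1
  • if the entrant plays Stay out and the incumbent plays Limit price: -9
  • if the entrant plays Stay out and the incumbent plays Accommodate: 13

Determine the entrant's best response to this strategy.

Stay out

E[Enter] = 1/5·(-1) + 3/5·(-1) + 1/5·(-1) = -1
E[Stay out] = 1/5·(13) + 3/5·(-1) + 1/5·(-1) = 9/5
Best response: Stay out (9/5 is the largest).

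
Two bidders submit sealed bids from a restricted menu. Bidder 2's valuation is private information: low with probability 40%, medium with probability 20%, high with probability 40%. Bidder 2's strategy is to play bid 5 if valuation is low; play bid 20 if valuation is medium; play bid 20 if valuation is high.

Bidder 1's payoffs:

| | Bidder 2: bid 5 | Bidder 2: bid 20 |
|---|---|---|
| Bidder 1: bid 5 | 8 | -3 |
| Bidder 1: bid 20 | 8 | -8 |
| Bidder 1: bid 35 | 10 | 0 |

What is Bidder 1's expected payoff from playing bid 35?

4

E[bid 35] = 0.4·10 + 0.2·0 + 0.4·0 = 4 + 0 + 0 = 4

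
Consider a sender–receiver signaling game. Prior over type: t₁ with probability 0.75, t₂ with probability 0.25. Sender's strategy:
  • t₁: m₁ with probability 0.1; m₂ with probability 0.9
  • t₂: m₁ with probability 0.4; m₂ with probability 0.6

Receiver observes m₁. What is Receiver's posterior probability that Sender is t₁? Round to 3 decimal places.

0.429

Apply Bayes' rule using the sender's strategy as the likelihood.
P(m₁) = 0.75·0.1 + 0.25·0.4 = 0.175
P(t₁ | m₁) = (0.75·0.1) / 0.175 = 0.075 / 0.175 = 0.428571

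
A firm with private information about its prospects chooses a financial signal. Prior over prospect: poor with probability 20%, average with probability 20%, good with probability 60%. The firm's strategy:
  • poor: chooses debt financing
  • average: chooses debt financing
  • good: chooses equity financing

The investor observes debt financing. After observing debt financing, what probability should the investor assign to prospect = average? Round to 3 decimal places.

P(debt financing) = 0.2·1 + 0.2·1 + 0.6·0 = 0.4
P(average | debt financing) = (0.2·1) / 0.4 = 0.2 / 0.4 = 0.5

0.500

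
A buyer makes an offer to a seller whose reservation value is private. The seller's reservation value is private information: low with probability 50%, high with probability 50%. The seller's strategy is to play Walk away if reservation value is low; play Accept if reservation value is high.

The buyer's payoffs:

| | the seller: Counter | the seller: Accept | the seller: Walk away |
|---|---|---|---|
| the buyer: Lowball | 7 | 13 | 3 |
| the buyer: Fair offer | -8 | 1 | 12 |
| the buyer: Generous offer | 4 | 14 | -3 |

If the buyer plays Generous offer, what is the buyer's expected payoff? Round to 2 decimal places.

5.50

E[Generous offer] = 0.5·(-3) + 0.5·14 = (-1.5) + 7 = 5.5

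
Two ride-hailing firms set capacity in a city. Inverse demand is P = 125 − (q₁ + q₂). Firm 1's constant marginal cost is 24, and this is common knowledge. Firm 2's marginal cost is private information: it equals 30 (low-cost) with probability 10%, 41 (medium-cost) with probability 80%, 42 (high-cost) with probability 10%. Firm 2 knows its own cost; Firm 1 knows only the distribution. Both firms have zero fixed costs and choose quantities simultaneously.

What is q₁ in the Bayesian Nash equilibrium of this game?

39

Each type of Firm 2 best-responds to q₁; Firm 1 best-responds to the expected q₂ over Firm 2's types.
Firm 2 with cost c maximizes (125 − (q₁+q₂) − c)·q₂, giving q₂(c) = (125 − c − q₁)/2.
E[c₂] = 0.1·30 + 0.8·41 + 0.1·42 = 40
Firm 1's FOC against E[q₂] yields q₁ = (125 − 2·24 + E[c₂])/3 = (125 − 48 + 40)/3 = 39.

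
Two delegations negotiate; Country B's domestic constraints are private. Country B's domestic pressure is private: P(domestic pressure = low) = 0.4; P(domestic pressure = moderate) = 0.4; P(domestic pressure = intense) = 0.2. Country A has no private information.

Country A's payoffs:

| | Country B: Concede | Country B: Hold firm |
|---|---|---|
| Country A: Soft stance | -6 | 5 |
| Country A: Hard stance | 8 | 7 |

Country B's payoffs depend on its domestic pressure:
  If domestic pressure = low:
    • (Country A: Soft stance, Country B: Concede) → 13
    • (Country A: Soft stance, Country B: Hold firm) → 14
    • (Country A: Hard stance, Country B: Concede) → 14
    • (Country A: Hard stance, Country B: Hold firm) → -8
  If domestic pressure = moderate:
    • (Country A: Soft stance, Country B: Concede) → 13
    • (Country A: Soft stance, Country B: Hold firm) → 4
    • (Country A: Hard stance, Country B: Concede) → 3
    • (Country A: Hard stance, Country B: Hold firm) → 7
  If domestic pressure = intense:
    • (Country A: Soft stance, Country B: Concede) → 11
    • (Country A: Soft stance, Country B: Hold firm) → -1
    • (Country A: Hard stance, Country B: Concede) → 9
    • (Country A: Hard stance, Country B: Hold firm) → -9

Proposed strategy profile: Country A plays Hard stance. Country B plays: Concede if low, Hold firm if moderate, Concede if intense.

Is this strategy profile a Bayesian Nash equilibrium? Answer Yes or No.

Yes

Country A plays Hard stance: E[Hard stance] = 0.4·(8) + 0.4·(7) + 0.2·(8) = 7.6; E[Soft stance] = -1.6. Best-responding. ✓
Country B (domestic pressure low), facing Hard stance: Concede gives 14, Hold firm gives -8. Proposed Concede is best. ✓
Country B (domestic pressure moderate), facing Hard stance: Concede gives 3, Hold firm gives 7. Proposed Hold firm is best. ✓
Country B (domestic pressure intense), facing Hard stance: Concede gives 9, Hold firm gives -9. Proposed Concede is best. ✓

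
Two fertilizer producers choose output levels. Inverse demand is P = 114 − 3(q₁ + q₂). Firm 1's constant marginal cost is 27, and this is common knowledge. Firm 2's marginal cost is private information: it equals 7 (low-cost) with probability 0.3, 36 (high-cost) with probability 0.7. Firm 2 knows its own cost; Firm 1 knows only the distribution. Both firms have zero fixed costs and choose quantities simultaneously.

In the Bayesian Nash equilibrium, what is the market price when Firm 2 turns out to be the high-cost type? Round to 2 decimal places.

Each type of Firm 2 best-responds to q₁; Firm 1 best-responds to the expected q₂ over Firm 2's types.
Firm 2 with cost c maximizes (114 − 3(q₁+q₂) − c)·q₂, giving q₂(c) = (114 − c − 3q₁)/6.
E[c₂] = 0.3·7 + 0.7·36 = 27.3
Firm 1's FOC against E[q₂] yields q₁ = (114 − 2·27 + E[c₂])/9 = (114 − 54 + 27.3)/9 = 9.7.
q₂(high-cost) = 8.15, so P = 114 − 3·(9.7 + 8.15) = 60.45.

60.45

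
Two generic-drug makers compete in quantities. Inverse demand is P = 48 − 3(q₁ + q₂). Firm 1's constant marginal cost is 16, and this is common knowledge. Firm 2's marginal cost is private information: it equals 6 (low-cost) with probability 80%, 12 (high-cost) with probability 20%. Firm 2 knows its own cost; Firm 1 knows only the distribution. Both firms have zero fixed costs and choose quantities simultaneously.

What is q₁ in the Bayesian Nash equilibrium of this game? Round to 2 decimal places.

Each type of Firm 2 best-responds to q₁; Firm 1 best-responds to the expected q₂ over Firm 2's types.
Firm 2 with cost c maximizes (48 − 3(q₁+q₂) − c)·q₂, giving q₂(c) = (48 − c − 3q₁)/6.
E[c₂] = 0.8·6 + 0.2·12 = 7.2
Firm 1's FOC against E[q₂] yields q₁ = (48 − 2·16 + E[c₂])/9 = (48 − 32 + 7.2)/9 = 2.57778.

2.58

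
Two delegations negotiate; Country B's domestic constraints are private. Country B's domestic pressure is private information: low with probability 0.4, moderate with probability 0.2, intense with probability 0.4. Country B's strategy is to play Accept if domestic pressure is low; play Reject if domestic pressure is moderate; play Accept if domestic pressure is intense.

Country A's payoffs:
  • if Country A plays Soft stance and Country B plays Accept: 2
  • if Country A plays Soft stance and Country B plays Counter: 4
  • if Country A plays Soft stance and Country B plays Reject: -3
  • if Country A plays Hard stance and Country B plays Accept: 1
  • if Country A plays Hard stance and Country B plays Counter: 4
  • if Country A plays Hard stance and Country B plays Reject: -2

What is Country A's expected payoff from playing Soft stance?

1

Take the expectation over Country B's domestic pressure, weighting each type's action by its prior probability.
E[Soft stance] = 0.4·2 + 0.2·(-3) + 0.4·2 = 0.8 + (-0.6) + 0.8 = 1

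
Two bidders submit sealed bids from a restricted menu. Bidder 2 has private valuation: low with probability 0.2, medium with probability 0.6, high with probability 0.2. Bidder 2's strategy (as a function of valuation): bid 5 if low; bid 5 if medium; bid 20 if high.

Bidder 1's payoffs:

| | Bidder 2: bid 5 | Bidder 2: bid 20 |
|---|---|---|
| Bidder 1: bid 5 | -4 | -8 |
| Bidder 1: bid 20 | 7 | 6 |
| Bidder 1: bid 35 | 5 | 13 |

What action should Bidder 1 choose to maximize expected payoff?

bid 20

E[bid 5] = 0.2·(-4) + 0.6·(-4) + 0.2·(-8) = -4.8
E[bid 20] = 0.2·(7) + 0.6·(7) + 0.2·(6) = 6.8
E[bid 35] = 0.2·(5) + 0.6·(5) + 0.2·(13) = 6.6
Best response: bid 20 (6.8 is the largest).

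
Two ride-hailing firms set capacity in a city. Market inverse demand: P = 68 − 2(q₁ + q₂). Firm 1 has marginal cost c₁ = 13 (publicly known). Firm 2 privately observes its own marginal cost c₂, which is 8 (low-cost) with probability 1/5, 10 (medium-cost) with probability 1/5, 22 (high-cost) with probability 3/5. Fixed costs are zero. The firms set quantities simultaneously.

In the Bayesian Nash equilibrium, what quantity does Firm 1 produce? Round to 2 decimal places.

Each type of Firm 2 best-responds to q₁; Firm 1 best-responds to the expected q₂ over Firm 2's types.
Firm 2 with cost c maximizes (68 − 2(q₁+q₂) − c)·q₂, giving q₂(c) = (68 − c − 2q₁)/4.
E[c₂] = 1/5·8 + 1/5·10 + 3/5·22 = 16.8
Firm 1's FOC against E[q₂] yields q₁ = (68 − 2·13 + E[c₂])/6 = (68 − 26 + 16.8)/6 = 9.8.

9.80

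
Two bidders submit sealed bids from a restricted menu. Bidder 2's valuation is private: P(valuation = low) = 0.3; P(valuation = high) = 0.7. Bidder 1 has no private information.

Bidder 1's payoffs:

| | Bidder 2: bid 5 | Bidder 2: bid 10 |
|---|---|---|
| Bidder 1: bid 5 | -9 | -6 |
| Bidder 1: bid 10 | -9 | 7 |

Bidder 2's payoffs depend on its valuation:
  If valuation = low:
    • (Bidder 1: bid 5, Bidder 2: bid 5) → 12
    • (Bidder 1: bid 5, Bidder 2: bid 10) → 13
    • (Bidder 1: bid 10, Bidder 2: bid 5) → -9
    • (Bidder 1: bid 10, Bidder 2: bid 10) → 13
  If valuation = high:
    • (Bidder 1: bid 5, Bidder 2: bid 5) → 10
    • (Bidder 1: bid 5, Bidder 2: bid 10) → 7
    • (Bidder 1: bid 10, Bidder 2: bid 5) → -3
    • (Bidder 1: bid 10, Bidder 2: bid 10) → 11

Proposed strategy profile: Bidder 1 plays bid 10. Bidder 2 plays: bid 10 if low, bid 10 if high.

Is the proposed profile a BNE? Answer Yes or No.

Yes

A profile is a BNE iff every type of every player is best-responding given beliefs about the other side.
Bidder 1 plays bid 10: E[bid 10] = 0.3·(7) + 0.7·(7) = 7; E[bid 5] = -6. Best-responding. ✓
Bidder 2 (valuation low), facing bid 10: bid 5 gives -9, bid 10 gives 13. Proposed bid 10 is best. ✓
Bidder 2 (valuation high), facing bid 10: bid 5 gives -3, bid 10 gives 11. Proposed bid 10 is best. ✓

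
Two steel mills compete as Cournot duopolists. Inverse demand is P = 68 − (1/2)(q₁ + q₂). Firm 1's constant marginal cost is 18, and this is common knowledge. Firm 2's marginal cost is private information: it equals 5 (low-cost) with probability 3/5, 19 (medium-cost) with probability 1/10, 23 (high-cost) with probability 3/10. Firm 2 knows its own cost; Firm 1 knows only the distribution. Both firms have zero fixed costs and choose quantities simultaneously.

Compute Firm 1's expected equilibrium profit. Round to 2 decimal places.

426.32

Each type of Firm 2 best-responds to q₁; Firm 1 best-responds to the expected q₂ over Firm 2's types.
Firm 2 with cost c maximizes (68 − (1/2)(q₁+q₂) − c)·q₂, giving q₂(c) = (68 − c − (1/2)q₁).
E[c₂] = 3/5·5 + 1/10·19 + 3/10·23 = 11.8
Firm 1's FOC against E[q₂] yields q₁ = (68 − 2·18 + E[c₂])/(3/2) = (68 − 36 + 11.8)/(3/2) = 29.2.
E[P] = 68 − (1/2)·(q₁ + E[q₂]) = 32.6; Firm 1's expected profit = (E[P] − 18)·q₁ = (32.6 − 18)·29.2 = 426.32.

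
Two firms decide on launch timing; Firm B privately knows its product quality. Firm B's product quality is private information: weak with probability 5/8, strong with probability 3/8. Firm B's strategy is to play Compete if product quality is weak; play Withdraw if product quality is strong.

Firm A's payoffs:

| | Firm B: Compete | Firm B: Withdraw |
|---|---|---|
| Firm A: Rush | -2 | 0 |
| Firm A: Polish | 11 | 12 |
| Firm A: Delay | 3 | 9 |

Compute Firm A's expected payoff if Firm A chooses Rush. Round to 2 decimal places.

Take the expectation over Firm B's product quality, weighting each type's action by its prior probability.
E[Rush] = 5/8·(-2) + 3/8·0 = (-5/4) + 0 = -5/4

-1.25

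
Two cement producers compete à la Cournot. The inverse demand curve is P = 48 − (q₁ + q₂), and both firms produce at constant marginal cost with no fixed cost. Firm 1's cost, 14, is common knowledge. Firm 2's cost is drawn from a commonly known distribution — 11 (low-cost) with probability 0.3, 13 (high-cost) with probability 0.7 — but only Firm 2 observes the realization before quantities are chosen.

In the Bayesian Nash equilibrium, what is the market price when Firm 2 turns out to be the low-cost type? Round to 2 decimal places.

24.10

Firm 2 with cost c maximizes (48 − (q₁+q₂) − c)·q₂, giving q₂(c) = (48 − c − q₁)/2.
E[c₂] = 0.3·11 + 0.7·13 = 12.4
Firm 1's FOC against E[q₂] yields q₁ = (48 − 2·14 + E[c₂])/3 = (48 − 28 + 12.4)/3 = 10.8.
q₂(low-cost) = 13.1, so P = 48 − (10.8 + 13.1) = 24.1.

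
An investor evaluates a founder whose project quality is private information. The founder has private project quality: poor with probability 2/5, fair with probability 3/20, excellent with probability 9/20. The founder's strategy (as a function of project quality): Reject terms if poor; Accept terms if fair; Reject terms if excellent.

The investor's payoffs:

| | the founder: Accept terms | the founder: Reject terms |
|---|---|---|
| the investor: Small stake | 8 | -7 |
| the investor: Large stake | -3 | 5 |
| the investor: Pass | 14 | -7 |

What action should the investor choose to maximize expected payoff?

E[Small stake] = 2/5·(-7) + 3/20·(8) + 9/20·(-7) = -19/4
E[Large stake] = 2/5·(5) + 3/20·(-3) + 9/20·(5) = 19/5
E[Pass] = 2/5·(-7) + 3/20·(14) + 9/20·(-7) = -77/20
Best response: Large stake (19/5 is the largest).

Large stake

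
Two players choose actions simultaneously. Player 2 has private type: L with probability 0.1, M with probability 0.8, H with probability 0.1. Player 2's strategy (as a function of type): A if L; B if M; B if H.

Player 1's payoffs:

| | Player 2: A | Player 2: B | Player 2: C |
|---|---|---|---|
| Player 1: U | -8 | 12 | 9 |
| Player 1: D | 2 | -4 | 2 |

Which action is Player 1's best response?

U

E[U] = 0.1·(-8) + 0.8·(12) + 0.1·(12) = 10
E[D] = 0.1·(2) + 0.8·(-4) + 0.1·(-4) = -3.4
Best response: U (10 is the largest).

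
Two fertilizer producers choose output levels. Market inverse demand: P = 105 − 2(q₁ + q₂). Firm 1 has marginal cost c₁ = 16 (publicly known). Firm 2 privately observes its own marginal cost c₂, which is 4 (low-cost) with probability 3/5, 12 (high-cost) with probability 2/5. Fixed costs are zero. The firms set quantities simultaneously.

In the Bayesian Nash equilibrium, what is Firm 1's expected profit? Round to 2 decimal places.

357.34

Type-c best response for Firm 2: q₂(c) = (105 − c)/4 − q₁/2.
Firm 1 maximizes expected profit; its first-order condition is 105 − 4q₁ − 2E[q₂] − 16 = 0.
Substituting E[q₂] and solving: E[c₂] = 7.2, so q₁ = (105 − 2·16 + 7.2)/6 = 13.3667.
E[P] = 105 − 2·(q₁ + E[q₂]) = 42.7333; Firm 1's expected profit = (E[P] − 16)·q₁ = (42.7333 − 16)·13.3667 = 357.336.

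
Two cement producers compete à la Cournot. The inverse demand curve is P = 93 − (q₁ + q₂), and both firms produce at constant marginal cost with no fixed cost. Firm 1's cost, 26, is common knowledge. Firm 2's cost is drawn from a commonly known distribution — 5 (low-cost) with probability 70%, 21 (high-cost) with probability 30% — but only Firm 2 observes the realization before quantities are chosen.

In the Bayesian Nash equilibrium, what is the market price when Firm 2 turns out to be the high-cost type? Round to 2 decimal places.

48.53

Type-c best response for Firm 2: q₂(c) = (93 − c)/2 − q₁/2.
Firm 1 maximizes expected profit; its first-order condition is 93 − 2q₁ − E[q₂] − 26 = 0.
Substituting E[q₂] and solving: E[c₂] = 9.8, so q₁ = (93 − 2·26 + 9.8)/3 = 16.9333.
q₂(high-cost) = 27.5333, so P = 93 − (16.9333 + 27.5333) = 48.5333.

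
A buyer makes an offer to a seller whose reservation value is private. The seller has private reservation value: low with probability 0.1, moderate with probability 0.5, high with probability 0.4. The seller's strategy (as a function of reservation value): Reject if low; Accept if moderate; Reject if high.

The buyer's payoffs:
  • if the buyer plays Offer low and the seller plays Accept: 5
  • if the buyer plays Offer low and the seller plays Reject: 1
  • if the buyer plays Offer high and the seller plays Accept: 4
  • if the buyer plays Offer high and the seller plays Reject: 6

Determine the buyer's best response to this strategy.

E[Offer low] = 0.1·(1) + 0.5·(5) + 0.4·(1) = 3
E[Offer high] = 0.1·(6) + 0.5·(4) + 0.4·(6) = 5
Best response: Offer high (5 is the largest).

Offer high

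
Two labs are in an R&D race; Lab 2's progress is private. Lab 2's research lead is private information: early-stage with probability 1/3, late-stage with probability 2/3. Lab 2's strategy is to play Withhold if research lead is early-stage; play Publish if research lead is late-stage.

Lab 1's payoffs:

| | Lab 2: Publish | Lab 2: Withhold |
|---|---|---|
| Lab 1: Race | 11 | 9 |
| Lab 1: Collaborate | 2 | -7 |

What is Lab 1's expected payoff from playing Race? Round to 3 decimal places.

E[Race] = 1/3·9 + 2/3·11 = 3 + 22/3 = 31/3

10.333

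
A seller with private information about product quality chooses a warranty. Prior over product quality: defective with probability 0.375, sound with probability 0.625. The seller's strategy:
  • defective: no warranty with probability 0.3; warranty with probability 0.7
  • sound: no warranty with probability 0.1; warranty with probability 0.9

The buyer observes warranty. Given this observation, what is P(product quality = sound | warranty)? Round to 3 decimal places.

0.682

Apply Bayes' rule using the sender's strategy as the likelihood.
P(warranty) = 0.375·0.7 + 0.625·0.9 = 0.825
P(sound | warranty) = (0.625·0.9) / 0.825 = 0.5625 / 0.825 = 0.681818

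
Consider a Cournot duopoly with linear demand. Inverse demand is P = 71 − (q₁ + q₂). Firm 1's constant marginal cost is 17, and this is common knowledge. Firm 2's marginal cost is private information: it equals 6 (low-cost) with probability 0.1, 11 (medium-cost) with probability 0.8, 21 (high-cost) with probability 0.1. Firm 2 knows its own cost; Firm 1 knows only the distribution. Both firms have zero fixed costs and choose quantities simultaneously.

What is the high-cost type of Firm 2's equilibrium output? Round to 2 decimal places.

16.92

Firm 2 with cost c maximizes (71 − (q₁+q₂) − c)·q₂, giving q₂(c) = (71 − c − q₁)/2.
E[c₂] = 0.1·6 + 0.8·11 + 0.1·21 = 11.5
Firm 1's FOC against E[q₂] yields q₁ = (71 − 2·17 + E[c₂])/3 = (71 − 34 + 11.5)/3 = 16.1667.
q₂(high-cost) = (71 − 21 − 16.1667)/2 = 16.9167.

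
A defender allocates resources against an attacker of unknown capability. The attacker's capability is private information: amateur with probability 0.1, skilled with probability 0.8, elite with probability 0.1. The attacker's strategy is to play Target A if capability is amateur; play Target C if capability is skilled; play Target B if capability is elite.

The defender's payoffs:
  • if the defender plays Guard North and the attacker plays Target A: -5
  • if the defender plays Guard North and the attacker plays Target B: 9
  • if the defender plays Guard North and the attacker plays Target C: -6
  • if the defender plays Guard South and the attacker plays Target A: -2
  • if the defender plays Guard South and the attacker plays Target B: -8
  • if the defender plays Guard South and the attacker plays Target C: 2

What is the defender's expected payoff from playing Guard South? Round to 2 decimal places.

Take the expectation over the attacker's capability, weighting each type's action by its prior probability.
E[Guard South] = 0.1·(-2) + 0.8·2 + 0.1·(-8) = (-0.2) + 1.6 + (-0.8) = 0.6

0.60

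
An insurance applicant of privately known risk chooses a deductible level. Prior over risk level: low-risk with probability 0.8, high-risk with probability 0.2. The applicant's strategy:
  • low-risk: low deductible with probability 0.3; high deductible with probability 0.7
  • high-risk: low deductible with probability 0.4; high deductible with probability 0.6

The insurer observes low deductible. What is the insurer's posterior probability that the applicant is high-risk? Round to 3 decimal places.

P(low deductible) = 0.8·0.3 + 0.2·0.4 = 0.32
P(high-risk | low deductible) = (0.2·0.4) / 0.32 = 0.08 / 0.32 = 0.25

0.250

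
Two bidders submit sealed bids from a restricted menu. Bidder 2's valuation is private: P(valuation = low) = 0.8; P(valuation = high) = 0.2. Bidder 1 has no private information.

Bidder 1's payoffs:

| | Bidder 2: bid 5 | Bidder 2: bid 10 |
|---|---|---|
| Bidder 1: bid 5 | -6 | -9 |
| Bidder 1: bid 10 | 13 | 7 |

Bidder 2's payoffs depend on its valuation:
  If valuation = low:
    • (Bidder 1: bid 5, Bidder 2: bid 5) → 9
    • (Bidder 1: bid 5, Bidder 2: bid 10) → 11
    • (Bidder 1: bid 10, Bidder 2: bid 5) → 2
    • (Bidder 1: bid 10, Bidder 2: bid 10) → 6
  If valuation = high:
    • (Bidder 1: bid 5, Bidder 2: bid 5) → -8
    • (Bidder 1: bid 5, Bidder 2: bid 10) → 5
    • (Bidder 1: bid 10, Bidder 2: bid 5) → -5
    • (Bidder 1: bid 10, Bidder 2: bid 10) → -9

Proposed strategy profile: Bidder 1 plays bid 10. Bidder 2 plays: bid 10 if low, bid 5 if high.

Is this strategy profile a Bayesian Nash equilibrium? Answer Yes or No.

A profile is a BNE iff every type of every player is best-responding given beliefs about the other side.
Bidder 1 plays bid 10: E[bid 10] = 0.8·(7) + 0.2·(13) = 8.2; E[bid 5] = -8.4. Best-responding. ✓
Bidder 2 (valuation low), facing bid 10: bid 5 gives 2, bid 10 gives 6. Proposed bid 10 is best. ✓
Bidder 2 (valuation high), facing bid 10: bid 5 gives -5, bid 10 gives -9. Proposed bid 5 is best. ✓

Yes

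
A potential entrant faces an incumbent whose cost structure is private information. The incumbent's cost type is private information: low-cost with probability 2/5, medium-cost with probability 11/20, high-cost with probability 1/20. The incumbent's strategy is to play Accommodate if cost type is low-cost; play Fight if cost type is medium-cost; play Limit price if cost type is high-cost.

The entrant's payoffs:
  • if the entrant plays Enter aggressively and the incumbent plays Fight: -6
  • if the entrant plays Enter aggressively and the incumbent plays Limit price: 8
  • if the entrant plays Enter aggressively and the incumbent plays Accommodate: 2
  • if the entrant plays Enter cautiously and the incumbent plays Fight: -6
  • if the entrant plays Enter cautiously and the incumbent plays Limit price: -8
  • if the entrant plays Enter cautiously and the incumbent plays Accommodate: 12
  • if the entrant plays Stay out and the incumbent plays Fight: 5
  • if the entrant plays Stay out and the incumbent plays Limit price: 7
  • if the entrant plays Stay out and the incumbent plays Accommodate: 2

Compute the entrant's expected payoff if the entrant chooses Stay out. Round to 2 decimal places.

3.90

E[Stay out] = 2/5·2 + 11/20·5 + 1/20·7 = 4/5 + 11/4 + 7/20 = 39/10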